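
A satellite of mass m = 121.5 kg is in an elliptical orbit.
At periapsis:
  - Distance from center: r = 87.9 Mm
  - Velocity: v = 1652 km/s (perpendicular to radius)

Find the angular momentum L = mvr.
r = 87.9 Mm = 8.79 × 10^7 m
v = 1652 km/s = 1.652 × 10^6 m/s
vr = 1.652 × 10^6 × 8.79 × 10^7 = 1.45211 × 10^14 m²/s
L = m × vr = 121.5 × 1.45211 × 10^14 = 1.76431 × 10^16 kg·m²/s ≈ 1.764 × 10^16 kg·m²/s

Final answer: L = 1.764 × 10^16 kg·m²/s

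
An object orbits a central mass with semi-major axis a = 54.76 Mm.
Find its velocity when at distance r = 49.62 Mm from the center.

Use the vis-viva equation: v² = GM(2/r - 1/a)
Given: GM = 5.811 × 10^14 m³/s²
a = 54.76 Mm = 5.476 × 10^7 m
r = 49.62 Mm = 4.962 × 10^7 m
GM = 5.811 × 10^14 m³/s²
2/r − 1/a = 4.03063 × 10^-8 − 1.82615 × 10^-8 = 2.20448 × 10^-8 m⁻¹
v² = GM (2/r − 1/a) = 1.28102 × 10^7 m²/s²
v = 3579.14 m/s ≈ 3.579 km/s

Final answer: 3.579 km/s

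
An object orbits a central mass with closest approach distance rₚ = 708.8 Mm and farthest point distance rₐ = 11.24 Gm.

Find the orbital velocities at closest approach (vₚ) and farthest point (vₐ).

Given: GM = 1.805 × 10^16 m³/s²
rₚ = 708.8 Mm = 7.088 × 10^8 m
rₐ = 11.24 Gm = 1.124 × 10^10 m
GM = 1.805 × 10^16 m³/s²
a = (rₚ + rₐ)/2 = 5.9744 × 10^9 m
Vis-viva: v² = GM (2/r − 1/a)
vₚ² = 1.805 × 10^16 × (2.82167 × 10^-9 − 1.67381 × 10^-10) = 4.79099 × 10^7 m²/s²
vₚ = 6921.7 m/s ≈ 6.922 km/s
vₐ² = 1.805 × 10^16 × (1.77936 × 10^-10 − 1.67381 × 10^-10) = 190520 m²/s²
vₐ = 436.486 m/s ≈ 436.5 m/s

Final answer: vₚ = 6.922 km/s, vₐ = 436.5 m/s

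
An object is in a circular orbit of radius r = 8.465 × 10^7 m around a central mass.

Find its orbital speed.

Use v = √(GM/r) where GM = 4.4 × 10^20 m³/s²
r = 8.465 × 10^7 m
GM = 4.4 × 10^20 m³/s²
GM/r = (4.4 × 10^20) / (8.465 × 10^7) = 5.19787 × 10^12 m²/s²
v = √(GM/r) = 2.27988 × 10^6 m/s ≈ 2280 km/s

Final answer: 2280 km/s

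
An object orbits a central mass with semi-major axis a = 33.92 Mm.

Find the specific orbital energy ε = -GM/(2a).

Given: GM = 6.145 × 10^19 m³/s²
a = 33.92 Mm = 3.392 × 10^7 m
GM = 6.145 × 10^19 m³/s²
2a = 6.784 × 10^7 m
ε = −GM/(2a) = -9.05808 × 10^11 J/kg ≈ -905.8 GJ/kg

Final answer: -905.8 GJ/kg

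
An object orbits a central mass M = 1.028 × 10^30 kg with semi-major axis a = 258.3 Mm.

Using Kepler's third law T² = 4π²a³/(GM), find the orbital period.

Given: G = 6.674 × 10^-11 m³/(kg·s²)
M = 1.028 × 10^30 kg
GM = G × M = 6.674 × 10^-11 × 1.028 × 10^30 = 6.86087 × 10^19 m³/s²
a = 258.3 Mm = 2.583 × 10^8 m
a³ = 1.72335 × 10^25 m³
T = 2π √(a³/GM) = 2π √((1.72335 × 10^25) / (6.86087 × 10^19)) = 2π × 501.184 s
T = 3149.03 s ≈ 52.48 minutes

Final answer: 52.48 minutes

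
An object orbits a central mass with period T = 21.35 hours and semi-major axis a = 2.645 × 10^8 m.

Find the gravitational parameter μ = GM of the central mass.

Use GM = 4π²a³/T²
T = 21.35 hours = 76860 s
a = 2.645 × 10^8 m
a³ = 1.85045 × 10^25 m³
T² = 5.90746 × 10^9 s²
GM = 4π² × (1.85045 × 10^25) / (5.90746 × 10^9) = 1.23662 × 10^17 m³/s²
GM ≈ 1.237 × 10^17 m³/s²

Final answer: GM = 1.237 × 10^17 m³/s²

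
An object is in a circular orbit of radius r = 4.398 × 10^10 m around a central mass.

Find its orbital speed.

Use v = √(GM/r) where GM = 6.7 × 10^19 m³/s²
r = 4.398 × 10^10 m
GM = 6.7 × 10^19 m³/s²
GM/r = (6.7 × 10^19) / (4.398 × 10^10) = 1.52342 × 10^9 m²/s²
v = √(GM/r) = 39031 m/s ≈ 39.03 km/s

Final answer: 39.03 km/s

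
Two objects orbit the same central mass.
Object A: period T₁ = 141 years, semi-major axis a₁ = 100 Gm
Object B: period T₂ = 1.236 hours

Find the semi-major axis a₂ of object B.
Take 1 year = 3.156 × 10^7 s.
T₁ = 141 years = 4.44996 × 10^9 s
T₂ = 1.236 hours = 4449.6 s
a₁ = 100 Gm = 1 × 10^11 m
Kepler's third law: (T₂/T₁)² = (a₂/a₁)³  ⇒  a₂ = a₁ (T₂/T₁)^(2/3)
T₂/T₁ = 9.99919 × 10^-7
(T₂/T₁)^(2/3) = 9.99946 × 10^-5
a₂ = 1 × 10^11 m × 9.99946 × 10^-5 = 9.99946 × 10^6 m ≈ 9.999 Mm

Final answer: a₂ = 9.999 Mm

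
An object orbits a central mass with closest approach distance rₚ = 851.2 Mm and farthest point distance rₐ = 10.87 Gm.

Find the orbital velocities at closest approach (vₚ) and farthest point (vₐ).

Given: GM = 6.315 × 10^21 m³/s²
rₚ = 851.2 Mm = 8.512 × 10^8 m
rₐ = 10.87 Gm = 1.087 × 10^10 m
GM = 6.315 × 10^21 m³/s²
a = (rₚ + rₐ)/2 = 5.8606 × 10^9 m
Vis-viva: v² = GM (2/r − 1/a)
vₚ² = 6.315 × 10^21 × (2.34962 × 10^-9 − 1.70631 × 10^-10) = 1.37603 × 10^13 m²/s²
vₚ = 3.70949 × 10^6 m/s ≈ 3709 km/s
vₐ² = 6.315 × 10^21 × (1.83993 × 10^-10 − 1.70631 × 10^-10) = 8.43788 × 10^10 m²/s²
vₐ = 290480 m/s ≈ 290.5 km/s

Final answer: vₚ = 3709 km/s, vₐ = 290.5 km/s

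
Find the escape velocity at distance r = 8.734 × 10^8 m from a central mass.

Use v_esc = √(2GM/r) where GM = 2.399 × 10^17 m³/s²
r = 8.734 × 10^8 m
GM = 2.399 × 10^17 m³/s²
2GM/r = 2 × (2.399 × 10^17) / (8.734 × 10^8) = 5.49347 × 10^8 m²/s²
v_esc = √(2GM/r) = 23438.2 m/s ≈ 23.44 km/s

Final answer: 23.44 km/s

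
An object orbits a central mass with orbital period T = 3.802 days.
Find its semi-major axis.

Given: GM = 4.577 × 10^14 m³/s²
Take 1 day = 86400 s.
T = 3.802 days = 328493 s
GM = 4.577 × 10^14 m³/s²
Kepler's third law: a³ = GM T² / (4π²)
T² = 1.07908 × 10^11 s²
a³ = (4.577 × 10^14) × (1.07908 × 10^11) / (4π²) = 1.25104 × 10^24 m³
a = (a³)^(1/3) = 1.07752 × 10^8 m ≈ 1.078 × 10^8 m

Final answer: 1.078 × 10^8 m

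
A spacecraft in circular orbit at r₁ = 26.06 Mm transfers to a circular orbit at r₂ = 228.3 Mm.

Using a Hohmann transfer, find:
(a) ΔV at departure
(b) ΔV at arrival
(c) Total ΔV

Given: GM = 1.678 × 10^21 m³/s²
r₁ = 26.06 Mm = 2.606 × 10^7 m
r₂ = 228.3 Mm = 2.283 × 10^8 m
GM = 1.678 × 10^21 m³/s²
Transfer ellipse: a_t = (r₁ + r₂)/2 = 1.2718 × 10^8 m
Circular speed at r₁: v₁ = √(GM/r₁) = 8.02433 × 10^6 m/s
Transfer speed at r₁ (periapsis): v₁ₜ = √(GM(2/r₁ − 1/a_t)) = 1.07511 × 10^7 m/s
(a) ΔV₁ = v₁ₜ − v₁ = 2.72676 × 10^6 m/s ≈ 2727 km/s
Circular speed at r₂: v₂ = √(GM/r₂) = 2.71108 × 10^6 m/s
Transfer speed at r₂ (apoapsis): v₂ₜ = √(GM(2/r₂ − 1/a_t)) = 1.22722 × 10^6 m/s
(b) ΔV₂ = v₂ − v₂ₜ = 1.48387 × 10^6 m/s ≈ 1484 km/s
(c) ΔV_total = ΔV₁ + ΔV₂ = 4.21062 × 10^6 m/s ≈ 4211 km/s

Final answer:
(a) ΔV₁ = 2727 km/s
(b) ΔV₂ = 1484 km/s
(c) ΔV_total = 4211 km/s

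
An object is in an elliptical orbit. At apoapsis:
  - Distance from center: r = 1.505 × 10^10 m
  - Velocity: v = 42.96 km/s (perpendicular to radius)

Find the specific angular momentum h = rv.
r = 1.505 × 10^10 m
v = 42.96 km/s = 42960 m/s
h = rv = 1.505 × 10^10 × 42960 = 6.46548 × 10^14 m²/s ≈ 6.465 × 10^14 m²/s

Final answer: h = 6.465 × 10^14 m²/s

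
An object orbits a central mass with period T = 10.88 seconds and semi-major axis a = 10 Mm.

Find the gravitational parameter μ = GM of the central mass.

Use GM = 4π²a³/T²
T = 10.88 seconds
a = 10 Mm = 1 × 10^7 m
a³ = 1 × 10^21 m³
T² = 118.374 s²
GM = 4π² × (1 × 10^21) / 118.374 = 3.33505 × 10^20 m³/s²
GM ≈ 3.335 × 10^20 m³/s²

Final answer: GM = 3.335 × 10^20 m³/s²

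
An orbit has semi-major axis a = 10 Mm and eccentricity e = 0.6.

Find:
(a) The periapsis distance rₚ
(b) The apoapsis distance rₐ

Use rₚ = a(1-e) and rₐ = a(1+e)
a = 10 Mm = 1 × 10^7 m
e = 0.6:  1 − e = 0.4,  1 + e = 1.6
(a) rₚ = a(1 − e) = 1 × 10^7 m × 0.4 = 4 × 10^6 m ≈ 4 Mm
(b) rₐ = a(1 + e) = 1 × 10^7 m × 1.6 = 1.6 × 10^7 m ≈ 16 Mm

Final answer:
(a) rₚ = 4 Mm
(b) rₐ = 16 Mm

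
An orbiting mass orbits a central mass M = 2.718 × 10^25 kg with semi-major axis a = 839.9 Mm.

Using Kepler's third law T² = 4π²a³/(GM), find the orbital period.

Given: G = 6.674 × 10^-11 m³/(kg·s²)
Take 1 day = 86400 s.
M = 2.718 × 10^25 kg
GM = G × M = 6.674 × 10^-11 × 2.718 × 10^25 = 1.81399 × 10^15 m³/s²
a = 839.9 Mm = 8.399 × 10^8 m
a³ = 5.92492 × 10^26 m³
T = 2π √(a³/GM) = 2π √((5.92492 × 10^26) / (1.81399 × 10^15)) = 2π × 571510 s
T = 3.5909 × 10^6 s ≈ 41.56 days

Final answer: 41.56 days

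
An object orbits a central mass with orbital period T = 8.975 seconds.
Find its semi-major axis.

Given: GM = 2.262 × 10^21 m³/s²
T = 8.975 seconds
GM = 2.262 × 10^21 m³/s²
Kepler's third law: a³ = GM T² / (4π²)
T² = 80.5506 s²
a³ = (2.262 × 10^21) × 80.5506 / (4π²) = 4.61532 × 10^21 m³
a = (a³)^(1/3) = 1.66495 × 10^7 m ≈ 1.665 × 10^7 m

Final answer: 1.665 × 10^7 m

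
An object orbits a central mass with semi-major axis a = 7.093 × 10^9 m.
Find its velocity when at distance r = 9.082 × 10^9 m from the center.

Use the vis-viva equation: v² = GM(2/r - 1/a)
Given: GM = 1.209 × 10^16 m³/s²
a = 7.093 × 10^9 m
r = 9.082 × 10^9 m
GM = 1.209 × 10^16 m³/s²
2/r − 1/a = 2.20216 × 10^-10 − 1.40984 × 10^-10 = 7.92317 × 10^-11 m⁻¹
v² = GM (2/r − 1/a) = 957912 m²/s²
v = 978.73 m/s ≈ 978.7 m/s

Final answer: 978.7 m/s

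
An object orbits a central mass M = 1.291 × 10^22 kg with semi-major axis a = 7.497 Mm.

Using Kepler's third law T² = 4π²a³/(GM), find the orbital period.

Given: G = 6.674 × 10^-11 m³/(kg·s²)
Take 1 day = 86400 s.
M = 1.291 × 10^22 kg
GM = G × M = 6.674 × 10^-11 × 1.291 × 10^22 = 8.61613 × 10^11 m³/s²
a = 7.497 Mm = 7.497 × 10^6 m
a³ = 4.21369 × 10^20 m³
T = 2π √(a³/GM) = 2π √((4.21369 × 10^20) / (8.61613 × 10^11)) = 2π × 22114.4 s
T = 138949 s ≈ 1.608 days

Final answer: 1.608 days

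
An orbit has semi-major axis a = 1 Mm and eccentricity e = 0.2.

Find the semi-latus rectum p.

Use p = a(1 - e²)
a = 1 Mm = 1 × 10^6 m
e = 0.2,  e² = 0.04,  1 − e² = 0.96
p = a(1 − e²) = 1 × 10^6 m × 0.96 = 960000 m ≈ 960 km

Final answer: p = 960 km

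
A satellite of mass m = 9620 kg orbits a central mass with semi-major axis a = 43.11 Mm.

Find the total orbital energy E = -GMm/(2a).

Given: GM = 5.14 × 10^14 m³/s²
a = 43.11 Mm = 4.311 × 10^7 m
GM = 5.14 × 10^14 m³/s²
2a = 8.622 × 10^7 m
GMm = 5.14 × 10^14 × 9620 = 4.94468 × 10^18 m³·kg/s²
E = −GMm/(2a) = -5.73496 × 10^10 J ≈ -57.35 GJ

Final answer: -57.35 GJ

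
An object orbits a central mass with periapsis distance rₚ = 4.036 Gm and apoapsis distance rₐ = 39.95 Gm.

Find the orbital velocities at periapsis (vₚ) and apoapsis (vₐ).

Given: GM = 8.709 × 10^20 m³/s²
rₚ = 4.036 Gm = 4.036 × 10^9 m
rₐ = 39.95 Gm = 3.995 × 10^10 m
GM = 8.709 × 10^20 m³/s²
a = (rₚ + rₐ)/2 = 2.1993 × 10^10 m
Vis-viva: v² = GM (2/r − 1/a)
vₚ² = 8.709 × 10^20 × (4.9554 × 10^-10 − 4.5469 × 10^-11) = 3.91967 × 10^11 m²/s²
vₚ = 626073 m/s ≈ 626.1 km/s
vₐ² = 8.709 × 10^20 × (5.00626 × 10^-11 − 4.5469 × 10^-11) = 4.00054 × 10^9 m²/s²
vₐ = 63249.8 m/s ≈ 63.25 km/s

Final answer: vₚ = 626.1 km/s, vₐ = 63.25 km/s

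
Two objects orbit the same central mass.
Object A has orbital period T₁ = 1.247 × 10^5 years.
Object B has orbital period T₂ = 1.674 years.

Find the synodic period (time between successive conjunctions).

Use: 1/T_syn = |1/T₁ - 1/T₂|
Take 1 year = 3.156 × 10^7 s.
T₁ = 1.247 × 10^5 years = 3.93553 × 10^12 s
T₂ = 1.674 years = 5.28314 × 10^7 s
1/T₁ = 2.54095 × 10^-13 s⁻¹
1/T₂ = 1.89281 × 10^-8 s⁻¹
|1/T₁ − 1/T₂| = 1.89279 × 10^-8 s⁻¹
T_syn = 1 / |1/T₁ − 1/T₂| = 5.28321 × 10^7 s ≈ 1.674 years

Final answer: T_syn = 1.674 years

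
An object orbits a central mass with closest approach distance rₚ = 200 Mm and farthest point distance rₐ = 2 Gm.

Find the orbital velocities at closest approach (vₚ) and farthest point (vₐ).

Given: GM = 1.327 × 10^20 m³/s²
rₚ = 200 Mm = 2 × 10^8 m
rₐ = 2 Gm = 2 × 10^9 m
GM = 1.327 × 10^20 m³/s²
a = (rₚ + rₐ)/2 = 1.1 × 10^9 m
Vis-viva: v² = GM (2/r − 1/a)
vₚ² = 1.327 × 10^20 × (1 × 10^-8 − 9.09091 × 10^-10) = 1.20636 × 10^12 m²/s²
vₚ = 1.09835 × 10^6 m/s ≈ 1098 km/s
vₐ² = 1.327 × 10^20 × (1 × 10^-9 − 9.09091 × 10^-10) = 1.20636 × 10^10 m²/s²
vₐ = 109835 m/s ≈ 109.8 km/s

Final answer: vₚ = 1098 km/s, vₐ = 109.8 km/s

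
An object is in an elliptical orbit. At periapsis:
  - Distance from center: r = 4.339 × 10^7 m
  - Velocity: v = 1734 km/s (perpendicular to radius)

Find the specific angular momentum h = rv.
r = 4.339 × 10^7 m
v = 1734 km/s = 1.734 × 10^6 m/s
h = rv = 4.339 × 10^7 × 1.734 × 10^6 = 7.52383 × 10^13 m²/s ≈ 7.524 × 10^13 m²/s

Final answer: h = 7.524 × 10^13 m²/s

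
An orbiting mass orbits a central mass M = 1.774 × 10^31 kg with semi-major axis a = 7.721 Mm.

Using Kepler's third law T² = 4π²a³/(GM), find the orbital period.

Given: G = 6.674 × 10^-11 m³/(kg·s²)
M = 1.774 × 10^31 kg
GM = G × M = 6.674 × 10^-11 × 1.774 × 10^31 = 1.18397 × 10^21 m³/s²
a = 7.721 Mm = 7.721 × 10^6 m
a³ = 4.60278 × 10^20 m³
T = 2π √(a³/GM) = 2π √((4.60278 × 10^20) / (1.18397 × 10^21)) = 2π × 0.623506 s
T = 3.9176 s ≈ 3.918 seconds

Final answer: 3.918 seconds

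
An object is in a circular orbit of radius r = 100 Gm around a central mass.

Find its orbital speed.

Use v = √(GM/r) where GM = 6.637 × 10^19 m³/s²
r = 100 Gm = 1 × 10^11 m
GM = 6.637 × 10^19 m³/s²
GM/r = (6.637 × 10^19) / (1 × 10^11) = 6.637 × 10^8 m²/s²
v = √(GM/r) = 25762.4 m/s ≈ 25.76 km/s

Final answer: 25.76 km/s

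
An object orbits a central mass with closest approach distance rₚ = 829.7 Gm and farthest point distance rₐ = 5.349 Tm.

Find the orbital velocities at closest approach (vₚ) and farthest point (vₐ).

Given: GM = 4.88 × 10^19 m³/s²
rₚ = 829.7 Gm = 8.297 × 10^11 m
rₐ = 5.349 Tm = 5.349 × 10^12 m
GM = 4.88 × 10^19 m³/s²
a = (rₚ + rₐ)/2 = 3.08935 × 10^12 m
Vis-viva: v² = GM (2/r − 1/a)
vₚ² = 4.88 × 10^19 × (2.41051 × 10^-12 − 3.23693 × 10^-13) = 1.01837 × 10^8 m²/s²
vₚ = 10091.4 m/s ≈ 10.09 km/s
vₐ² = 4.88 × 10^19 × (3.73902 × 10^-13 − 3.23693 × 10^-13) = 2.4502 × 10^6 m²/s²
vₐ = 1565.31 m/s ≈ 1.565 km/s

Final answer: vₚ = 10.09 km/s, vₐ = 1.565 km/s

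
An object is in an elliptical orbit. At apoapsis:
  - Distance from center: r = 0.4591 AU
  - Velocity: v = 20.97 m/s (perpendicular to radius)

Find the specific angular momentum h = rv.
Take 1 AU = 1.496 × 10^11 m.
r = 0.4591 AU = 6.86814 × 10^10 m
v = 20.97 m/s
h = rv = 6.86814 × 10^10 × 20.97 = 1.44025 × 10^12 m²/s ≈ 1.44 × 10^12 m²/s

Final answer: h = 1.44 × 10^12 m²/s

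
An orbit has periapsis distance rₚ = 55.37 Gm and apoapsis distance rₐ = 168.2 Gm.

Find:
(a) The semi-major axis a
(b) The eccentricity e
rₚ = 55.37 Gm = 5.537 × 10^10 m
rₐ = 168.2 Gm = 1.682 × 10^11 m
(a) a = (rₚ + rₐ)/2 = 1.11785 × 10^11 m ≈ 111.8 Gm
(b) e = (rₐ − rₚ)/(rₐ + rₚ) = (1.1283 × 10^11) / (2.2357 × 10^11) = 0.504674

Final answer:
(a) a = 111.8 Gm
(b) e = 0.5047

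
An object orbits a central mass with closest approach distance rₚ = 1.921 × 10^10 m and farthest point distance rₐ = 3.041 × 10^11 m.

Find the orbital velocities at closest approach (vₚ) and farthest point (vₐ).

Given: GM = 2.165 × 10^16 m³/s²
rₚ = 1.921 × 10^10 m
rₐ = 3.041 × 10^11 m
GM = 2.165 × 10^16 m³/s²
a = (rₚ + rₐ)/2 = 1.61655 × 10^11 m
Vis-viva: v² = GM (2/r − 1/a)
vₚ² = 2.165 × 10^16 × (1.04112 × 10^-10 − 6.18601 × 10^-12) = 2.12011 × 10^6 m²/s²
vₚ = 1456.06 m/s ≈ 1.456 km/s
vₐ² = 2.165 × 10^16 × (6.57678 × 10^-12 − 6.18601 × 10^-12) = 8460.18 m²/s²
vₐ = 91.9792 m/s ≈ 91.98 m/s

Final answer: vₚ = 1.456 km/s, vₐ = 91.98 m/s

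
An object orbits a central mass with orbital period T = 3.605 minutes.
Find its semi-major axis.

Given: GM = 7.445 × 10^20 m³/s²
T = 3.605 minutes = 216.3 s
GM = 7.445 × 10^20 m³/s²
Kepler's third law: a³ = GM T² / (4π²)
T² = 46785.7 s²
a³ = (7.445 × 10^20) × 46785.7 / (4π²) = 8.82304 × 10^23 m³
a = (a³)^(1/3) = 9.59119 × 10^7 m ≈ 95.91 Mm

Final answer: 95.91 Mm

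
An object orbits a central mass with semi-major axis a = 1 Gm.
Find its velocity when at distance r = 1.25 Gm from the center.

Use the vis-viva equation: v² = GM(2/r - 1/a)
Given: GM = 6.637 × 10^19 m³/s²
a = 1 Gm = 1 × 10^9 m
r = 1.25 Gm = 1.25 × 10^9 m
GM = 6.637 × 10^19 m³/s²
2/r − 1/a = 1.6 × 10^-9 − 1 × 10^-9 = 6 × 10^-10 m⁻¹
v² = GM (2/r − 1/a) = 3.9822 × 10^10 m²/s²
v = 199555 m/s ≈ 199.6 km/s

Final answer: 199.6 km/s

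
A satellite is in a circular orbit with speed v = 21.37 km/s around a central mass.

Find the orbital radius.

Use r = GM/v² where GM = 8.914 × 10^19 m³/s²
v = 21.37 km/s = 21370 m/s
GM = 8.914 × 10^19 m³/s²
v² = 4.56677 × 10^8 m²/s²
r = GM/v² = (8.914 × 10^19) / (4.56677 × 10^8) = 1.95193 × 10^11 m ≈ 195.2 Gm

Final answer: 195.2 Gm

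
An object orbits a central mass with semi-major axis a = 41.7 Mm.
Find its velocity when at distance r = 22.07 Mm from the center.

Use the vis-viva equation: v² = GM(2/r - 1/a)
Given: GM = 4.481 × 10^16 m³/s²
a = 41.7 Mm = 4.17 × 10^7 m
r = 22.07 Mm = 2.207 × 10^7 m
GM = 4.481 × 10^16 m³/s²
2/r − 1/a = 9.06208 × 10^-8 − 2.39808 × 10^-8 = 6.66399 × 10^-8 m⁻¹
v² = GM (2/r − 1/a) = 2.98614 × 10^9 m²/s²
v = 54645.5 m/s ≈ 54.65 km/s

Final answer: 54.65 km/s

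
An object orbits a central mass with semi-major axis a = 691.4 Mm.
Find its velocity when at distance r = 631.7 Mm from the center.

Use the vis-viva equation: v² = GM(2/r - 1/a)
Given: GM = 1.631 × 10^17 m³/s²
a = 691.4 Mm = 6.914 × 10^8 m
r = 631.7 Mm = 6.317 × 10^8 m
GM = 1.631 × 10^17 m³/s²
2/r − 1/a = 3.16606 × 10^-9 − 1.44634 × 10^-9 = 1.71972 × 10^-9 m⁻¹
v² = GM (2/r − 1/a) = 2.80486 × 10^8 m²/s²
v = 16747.7 m/s ≈ 16.75 km/s

Final answer: 16.75 km/s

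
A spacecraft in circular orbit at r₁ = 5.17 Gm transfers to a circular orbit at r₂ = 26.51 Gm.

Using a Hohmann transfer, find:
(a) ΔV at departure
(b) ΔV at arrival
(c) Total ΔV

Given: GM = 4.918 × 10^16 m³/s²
r₁ = 5.17 Gm = 5.17 × 10^9 m
r₂ = 26.51 Gm = 2.651 × 10^10 m
GM = 4.918 × 10^16 m³/s²
Transfer ellipse: a_t = (r₁ + r₂)/2 = 1.584 × 10^10 m
Circular speed at r₁: v₁ = √(GM/r₁) = 3084.25 m/s
Transfer speed at r₁ (periapsis): v₁ₜ = √(GM(2/r₁ − 1/a_t)) = 3990.03 m/s
(a) ΔV₁ = v₁ₜ − v₁ = 905.785 m/s ≈ 905.8 m/s
Circular speed at r₂: v₂ = √(GM/r₂) = 1362.04 m/s
Transfer speed at r₂ (apoapsis): v₂ₜ = √(GM(2/r₂ − 1/a_t)) = 778.139 m/s
(b) ΔV₂ = v₂ − v₂ₜ = 583.9 m/s ≈ 583.9 m/s
(c) ΔV_total = ΔV₁ + ΔV₂ = 1489.68 m/s ≈ 1.49 km/s

Final answer:
(a) ΔV₁ = 905.8 m/s
(b) ΔV₂ = 583.9 m/s
(c) ΔV_total = 1.49 km/s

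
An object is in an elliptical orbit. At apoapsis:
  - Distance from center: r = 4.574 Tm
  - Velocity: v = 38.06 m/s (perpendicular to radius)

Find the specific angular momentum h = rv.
r = 4.574 Tm = 4.574 × 10^12 m
v = 38.06 m/s
h = rv = 4.574 × 10^12 × 38.06 = 1.74086 × 10^14 m²/s ≈ 1.741 × 10^14 m²/s

Final answer: h = 1.741 × 10^14 m²/s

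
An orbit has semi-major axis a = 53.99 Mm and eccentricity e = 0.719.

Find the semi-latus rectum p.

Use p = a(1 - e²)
a = 53.99 Mm = 5.399 × 10^7 m
e = 0.719,  e² = 0.516961,  1 − e² = 0.483039
p = a(1 − e²) = 5.399 × 10^7 m × 0.483039 = 2.60793 × 10^7 m ≈ 26.08 Mm

Final answer: p = 26.08 Mm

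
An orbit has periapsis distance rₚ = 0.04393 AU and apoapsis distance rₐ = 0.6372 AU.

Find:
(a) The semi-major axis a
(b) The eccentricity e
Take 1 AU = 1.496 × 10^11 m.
rₚ = 0.04393 AU = 6.57193 × 10^9 m
rₐ = 0.6372 AU = 9.53251 × 10^10 m
(a) a = (rₚ + rₐ)/2 = 5.09485 × 10^10 m ≈ 0.3406 AU
(b) e = (rₐ − rₚ)/(rₐ + rₚ) = (8.87532 × 10^10) / (1.01897 × 10^11) = 0.871008

Final answer:
(a) a = 0.3406 AU
(b) e = 0.871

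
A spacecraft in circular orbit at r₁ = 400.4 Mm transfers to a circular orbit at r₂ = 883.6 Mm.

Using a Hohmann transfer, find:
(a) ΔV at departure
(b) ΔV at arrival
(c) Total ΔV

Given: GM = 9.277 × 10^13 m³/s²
r₁ = 400.4 Mm = 4.004 × 10^8 m
r₂ = 883.6 Mm = 8.836 × 10^8 m
GM = 9.277 × 10^13 m³/s²
Transfer ellipse: a_t = (r₁ + r₂)/2 = 6.42 × 10^8 m
Circular speed at r₁: v₁ = √(GM/r₁) = 481.345 m/s
Transfer speed at r₁ (periapsis): v₁ₜ = √(GM(2/r₁ − 1/a_t)) = 564.699 m/s
(a) ΔV₁ = v₁ₜ − v₁ = 83.3538 m/s ≈ 83.35 m/s
Circular speed at r₂: v₂ = √(GM/r₂) = 324.023 m/s
Transfer speed at r₂ (apoapsis): v₂ₜ = √(GM(2/r₂ − 1/a_t)) = 255.891 m/s
(b) ΔV₂ = v₂ − v₂ₜ = 68.1318 m/s ≈ 68.13 m/s
(c) ΔV_total = ΔV₁ + ΔV₂ = 151.486 m/s ≈ 151.5 m/s

Final answer:
(a) ΔV₁ = 83.35 m/s
(b) ΔV₂ = 68.13 m/s
(c) ΔV_total = 151.5 m/s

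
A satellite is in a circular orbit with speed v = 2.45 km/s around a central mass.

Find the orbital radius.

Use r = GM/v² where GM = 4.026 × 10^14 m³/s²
v = 2.45 km/s = 2450 m/s
GM = 4.026 × 10^14 m³/s²
v² = 6.0025 × 10^6 m²/s²
r = GM/v² = (4.026 × 10^14) / (6.0025 × 10^6) = 6.70721 × 10^7 m ≈ 6.707 × 10^7 m

Final answer: 6.707 × 10^7 m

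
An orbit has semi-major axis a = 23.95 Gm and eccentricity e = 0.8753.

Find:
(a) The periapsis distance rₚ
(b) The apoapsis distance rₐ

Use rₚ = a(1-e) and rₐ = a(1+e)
a = 23.95 Gm = 2.395 × 10^10 m
e = 0.8753:  1 − e = 0.1247,  1 + e = 1.8753
(a) rₚ = a(1 − e) = 2.395 × 10^10 m × 0.1247 = 2.98657 × 10^9 m ≈ 2.987 Gm
(b) rₐ = a(1 + e) = 2.395 × 10^10 m × 1.8753 = 4.49134 × 10^10 m ≈ 44.91 Gm

Final answer:
(a) rₚ = 2.987 Gm
(b) rₐ = 44.91 Gm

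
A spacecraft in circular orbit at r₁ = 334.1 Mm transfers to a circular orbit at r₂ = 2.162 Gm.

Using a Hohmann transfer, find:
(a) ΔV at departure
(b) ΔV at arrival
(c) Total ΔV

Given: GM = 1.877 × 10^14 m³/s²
r₁ = 334.1 Mm = 3.341 × 10^8 m
r₂ = 2.162 Gm = 2.162 × 10^9 m
GM = 1.877 × 10^14 m³/s²
Transfer ellipse: a_t = (r₁ + r₂)/2 = 1.24805 × 10^9 m
Circular speed at r₁: v₁ = √(GM/r₁) = 749.538 m/s
Transfer speed at r₁ (periapsis): v₁ₜ = √(GM(2/r₁ − 1/a_t)) = 986.52 m/s
(a) ΔV₁ = v₁ₜ − v₁ = 236.981 m/s ≈ 237 m/s
Circular speed at r₂: v₂ = √(GM/r₂) = 294.649 m/s
Transfer speed at r₂ (apoapsis): v₂ₜ = √(GM(2/r₂ − 1/a_t)) = 152.45 m/s
(b) ΔV₂ = v₂ − v₂ₜ = 142.199 m/s ≈ 142.2 m/s
(c) ΔV_total = ΔV₁ + ΔV₂ = 379.18 m/s ≈ 379.2 m/s

Final answer:
(a) ΔV₁ = 237 m/s
(b) ΔV₂ = 142.2 m/s
(c) ΔV_total = 379.2 m/s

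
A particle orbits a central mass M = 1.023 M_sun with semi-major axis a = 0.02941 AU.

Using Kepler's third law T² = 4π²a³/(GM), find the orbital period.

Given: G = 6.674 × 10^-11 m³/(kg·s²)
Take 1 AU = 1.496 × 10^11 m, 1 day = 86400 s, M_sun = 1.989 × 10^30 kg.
M = 1.023 M_sun = 2.03475 × 10^30 kg
GM = G × M = 6.674 × 10^-11 × 2.03475 × 10^30 = 1.35799 × 10^20 m³/s²
a = 0.02941 AU = 4.39974 × 10^9 m
a³ = 8.51687 × 10^28 m³
T = 2π √(a³/GM) = 2π √((8.51687 × 10^28) / (1.35799 × 10^20)) = 2π × 25043.3 s
T = 157352 s ≈ 1.821 days

Final answer: 1.821 days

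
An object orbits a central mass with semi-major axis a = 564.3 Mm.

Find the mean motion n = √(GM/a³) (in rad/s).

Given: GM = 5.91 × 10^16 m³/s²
a = 564.3 Mm = 5.643 × 10^8 m
GM = 5.91 × 10^16 m³/s²
a³ = 1.79693 × 10^26 m³
GM/a³ = (5.91 × 10^16) / (1.79693 × 10^26) = 3.28895 × 10^-10 s⁻²
n = √(GM/a³) = 1.81355 × 10^-5 rad/s ≈ 1.814 × 10^-5 rad/s

Final answer: n = 1.814 × 10^-5 rad/s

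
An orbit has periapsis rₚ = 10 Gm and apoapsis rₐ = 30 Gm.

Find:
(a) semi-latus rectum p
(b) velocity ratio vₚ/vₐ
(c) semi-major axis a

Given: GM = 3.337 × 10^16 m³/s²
rₚ = 10 Gm = 1 × 10^10 m
rₐ = 30 Gm = 3 × 10^10 m
GM = 3.337 × 10^16 m³/s²
a = (rₚ + rₐ)/2 = 2 × 10^10 m
e = (rₐ − rₚ)/(rₐ + rₚ) = (2 × 10^10) / (4 × 10^10) = 0.5
(a) 1 − e² = 0.75;  p = a(1 − e²) = 2 × 10^10 × 0.75 = 1.5 × 10^10 m ≈ 15 Gm
(b) vₚ/vₐ = rₐ/rₚ (angular momentum) = (3 × 10^10) / (1 × 10^10) = 3 ≈ 3
(c) a = 2 × 10^10 m ≈ 20 Gm

Final answer:
(a) semi-latus rectum p = 15 Gm
(b) velocity ratio vₚ/vₐ = 3
(c) semi-major axis a = 20 Gm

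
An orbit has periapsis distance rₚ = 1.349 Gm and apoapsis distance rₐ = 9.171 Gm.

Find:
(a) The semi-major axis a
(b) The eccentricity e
rₚ = 1.349 Gm = 1.349 × 10^9 m
rₐ = 9.171 Gm = 9.171 × 10^9 m
(a) a = (rₚ + rₐ)/2 = 5.26 × 10^9 m ≈ 5.26 Gm
(b) e = (rₐ − rₚ)/(rₐ + rₚ) = (7.822 × 10^9) / (1.052 × 10^10) = 0.743536

Final answer:
(a) a = 5.26 Gm
(b) e = 0.7435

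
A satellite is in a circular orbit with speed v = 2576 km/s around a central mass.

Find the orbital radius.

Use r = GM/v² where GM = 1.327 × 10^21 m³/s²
v = 2576 km/s = 2.576 × 10^6 m/s
GM = 1.327 × 10^21 m³/s²
v² = 6.63578 × 10^12 m²/s²
r = GM/v² = (1.327 × 10^21) / (6.63578 × 10^12) = 1.99977 × 10^8 m ≈ 200 Mm

Final answer: 200 Mm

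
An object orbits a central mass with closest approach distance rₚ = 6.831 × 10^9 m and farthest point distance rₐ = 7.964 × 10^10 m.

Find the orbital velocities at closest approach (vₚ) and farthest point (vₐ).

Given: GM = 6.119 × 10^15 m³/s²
rₚ = 6.831 × 10^9 m
rₐ = 7.964 × 10^10 m
GM = 6.119 × 10^15 m³/s²
a = (rₚ + rₐ)/2 = 4.32355 × 10^10 m
Vis-viva: v² = GM (2/r − 1/a)
vₚ² = 6.119 × 10^15 × (2.92783 × 10^-10 − 2.31291 × 10^-11) = 1.65001 × 10^6 m²/s²
vₚ = 1284.53 m/s ≈ 1.285 km/s
vₐ² = 6.119 × 10^15 × (2.5113 × 10^-11 − 2.31291 × 10^-11) = 12139.3 m²/s²
vₐ = 110.178 m/s ≈ 110.2 m/s

Final answer: vₚ = 1.285 km/s, vₐ = 110.2 m/s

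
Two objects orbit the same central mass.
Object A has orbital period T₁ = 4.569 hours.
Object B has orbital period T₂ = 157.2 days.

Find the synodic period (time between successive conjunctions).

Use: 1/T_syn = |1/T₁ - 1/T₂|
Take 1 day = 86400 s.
T₁ = 4.569 hours = 16448.4 s
T₂ = 157.2 days = 1.35821 × 10^7 s
1/T₁ = 6.07962 × 10^-5 s⁻¹
1/T₂ = 7.36264 × 10^-8 s⁻¹
|1/T₁ − 1/T₂| = 6.07226 × 10^-5 s⁻¹
T_syn = 1 / |1/T₁ − 1/T₂| = 16468.3 s ≈ 4.575 hours

Final answer: T_syn = 4.575 hours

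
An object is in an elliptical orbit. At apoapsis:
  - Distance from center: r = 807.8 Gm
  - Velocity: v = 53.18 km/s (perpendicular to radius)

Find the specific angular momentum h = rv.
r = 807.8 Gm = 8.078 × 10^11 m
v = 53.18 km/s = 53180 m/s
h = rv = 8.078 × 10^11 × 53180 = 4.29588 × 10^16 m²/s ≈ 4.296 × 10^16 m²/s

Final answer: h = 4.296 × 10^16 m²/s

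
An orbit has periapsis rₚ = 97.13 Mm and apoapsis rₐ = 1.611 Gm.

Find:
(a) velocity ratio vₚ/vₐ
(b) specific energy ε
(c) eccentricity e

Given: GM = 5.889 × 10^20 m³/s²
rₚ = 97.13 Mm = 9.713 × 10^7 m
rₐ = 1.611 Gm = 1.611 × 10^9 m
GM = 5.889 × 10^20 m³/s²
a = (rₚ + rₐ)/2 = 8.54065 × 10^8 m
e = (rₐ − rₚ)/(rₐ + rₚ) = (1.51387 × 10^9) / (1.70813 × 10^9) = 0.886273
(a) vₚ/vₐ = rₐ/rₚ (angular momentum) = (1.611 × 10^9) / (9.713 × 10^7) = 16.586 ≈ 16.59
(b) 2a = 1.70813 × 10^9 m;  ε = −GM/(2a) = -3.44763 × 10^11 J/kg ≈ -344.8 GJ/kg
(c) e = 0.886273 ≈ 0.8863

Final answer:
(a) velocity ratio vₚ/vₐ = 16.59
(b) specific energy ε = -344.8 GJ/kg
(c) eccentricity e = 0.8863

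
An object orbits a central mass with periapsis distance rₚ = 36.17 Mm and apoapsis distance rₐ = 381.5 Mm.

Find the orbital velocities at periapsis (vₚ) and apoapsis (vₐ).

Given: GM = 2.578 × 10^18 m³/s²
rₚ = 36.17 Mm = 3.617 × 10^7 m
rₐ = 381.5 Mm = 3.815 × 10^8 m
GM = 2.578 × 10^18 m³/s²
a = (rₚ + rₐ)/2 = 2.08835 × 10^8 m
Vis-viva: v² = GM (2/r − 1/a)
vₚ² = 2.578 × 10^18 × (5.52944 × 10^-8 − 4.78847 × 10^-9) = 1.30204 × 10^11 m²/s²
vₚ = 360838 m/s ≈ 360.8 km/s
vₐ² = 2.578 × 10^18 × (5.24246 × 10^-9 − 4.78847 × 10^-9) = 1.1704 × 10^9 m²/s²
vₐ = 34211.1 m/s ≈ 34.21 km/s

Final answer: vₚ = 360.8 km/s, vₐ = 34.21 km/s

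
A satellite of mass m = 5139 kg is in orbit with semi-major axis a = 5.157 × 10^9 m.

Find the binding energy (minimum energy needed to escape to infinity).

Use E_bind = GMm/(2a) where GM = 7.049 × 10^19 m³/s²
a = 5.157 × 10^9 m
GM = 7.049 × 10^19 m³/s²
m = 5139 kg
GMm = 7.049 × 10^19 × 5139 = 3.62248 × 10^23 m³·kg/s²
2a = 1.0314 × 10^10 m
E_bind = GMm/(2a) = 3.5122 × 10^13 J ≈ 35.12 TJ

Final answer: 35.12 TJ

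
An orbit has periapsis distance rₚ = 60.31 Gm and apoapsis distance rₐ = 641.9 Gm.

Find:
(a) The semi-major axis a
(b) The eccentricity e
rₚ = 60.31 Gm = 6.031 × 10^10 m
rₐ = 641.9 Gm = 6.419 × 10^11 m
(a) a = (rₚ + rₐ)/2 = 3.51105 × 10^11 m ≈ 351.1 Gm
(b) e = (rₐ − rₚ)/(rₐ + rₚ) = (5.8159 × 10^11) / (7.0221 × 10^11) = 0.828228

Final answer:
(a) a = 351.1 Gm
(b) e = 0.8282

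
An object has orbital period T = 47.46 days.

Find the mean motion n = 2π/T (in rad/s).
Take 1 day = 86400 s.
T = 47.46 days = 4.10054 × 10^6 s
n = 2π / (4.10054 × 10^6 s) = 1.53228 × 10^-6 rad/s ≈ 1.532 × 10^-6 rad/s

Final answer: n = 1.532 × 10^-6 rad/s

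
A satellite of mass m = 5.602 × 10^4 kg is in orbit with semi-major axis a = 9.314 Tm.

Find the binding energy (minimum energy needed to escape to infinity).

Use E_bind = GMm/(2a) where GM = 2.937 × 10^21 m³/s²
a = 9.314 Tm = 9.314 × 10^12 m
GM = 2.937 × 10^21 m³/s²
m = 5.602 × 10^4 kg
GMm = 2.937 × 10^21 × 56020 = 1.64531 × 10^26 m³·kg/s²
2a = 1.8628 × 10^13 m
E_bind = GMm/(2a) = 8.83244 × 10^12 J ≈ 8.832 TJ

Final answer: 8.832 TJ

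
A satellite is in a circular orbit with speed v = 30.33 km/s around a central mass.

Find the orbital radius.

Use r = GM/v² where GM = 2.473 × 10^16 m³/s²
v = 30.33 km/s = 30330 m/s
GM = 2.473 × 10^16 m³/s²
v² = 9.19909 × 10^8 m²/s²
r = GM/v² = (2.473 × 10^16) / (9.19909 × 10^8) = 2.68831 × 10^7 m ≈ 26.88 Mm

Final answer: 26.88 Mm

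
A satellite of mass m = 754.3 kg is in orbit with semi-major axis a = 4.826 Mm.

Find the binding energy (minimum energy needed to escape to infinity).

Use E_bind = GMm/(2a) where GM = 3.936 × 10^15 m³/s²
a = 4.826 Mm = 4.826 × 10^6 m
GM = 3.936 × 10^15 m³/s²
m = 754.3 kg
GMm = 3.936 × 10^15 × 754.3 = 2.96892 × 10^18 m³·kg/s²
2a = 9.652 × 10^6 m
E_bind = GMm/(2a) = 3.07597 × 10^11 J ≈ 307.6 GJ

Final answer: 307.6 GJ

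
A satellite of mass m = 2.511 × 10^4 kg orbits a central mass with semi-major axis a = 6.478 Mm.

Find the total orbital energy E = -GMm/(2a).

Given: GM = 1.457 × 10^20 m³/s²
a = 6.478 Mm = 6.478 × 10^6 m
GM = 1.457 × 10^20 m³/s²
2a = 1.2956 × 10^7 m
GMm = 1.457 × 10^20 × 25110 = 3.65853 × 10^24 m³·kg/s²
E = −GMm/(2a) = -2.82381 × 10^17 J ≈ -282.4 PJ

Final answer: -282.4 PJ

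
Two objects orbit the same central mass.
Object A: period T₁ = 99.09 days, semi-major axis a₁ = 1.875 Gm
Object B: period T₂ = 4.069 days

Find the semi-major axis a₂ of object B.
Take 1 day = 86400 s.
T₁ = 99.09 days = 8.56138 × 10^6 s
T₂ = 4.069 days = 351562 s
a₁ = 1.875 Gm = 1.875 × 10^9 m
Kepler's third law: (T₂/T₁)² = (a₂/a₁)³  ⇒  a₂ = a₁ (T₂/T₁)^(2/3)
T₂/T₁ = 0.0410637
(T₂/T₁)^(2/3) = 0.119025
a₂ = 1.875 × 10^9 m × 0.119025 = 2.23172 × 10^8 m ≈ 223.2 Mm

Final answer: a₂ = 223.2 Mm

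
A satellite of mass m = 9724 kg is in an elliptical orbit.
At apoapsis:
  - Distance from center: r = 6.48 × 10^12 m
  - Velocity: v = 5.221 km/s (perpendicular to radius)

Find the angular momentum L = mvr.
r = 6.48 × 10^12 m
v = 5.221 km/s = 5221 m/s
vr = 5221 × 6.48 × 10^12 = 3.38321 × 10^16 m²/s
L = m × vr = 9724 × 3.38321 × 10^16 = 3.28983 × 10^20 kg·m²/s ≈ 3.29 × 10^20 kg·m²/s

Final answer: L = 3.29 × 10^20 kg·m²/s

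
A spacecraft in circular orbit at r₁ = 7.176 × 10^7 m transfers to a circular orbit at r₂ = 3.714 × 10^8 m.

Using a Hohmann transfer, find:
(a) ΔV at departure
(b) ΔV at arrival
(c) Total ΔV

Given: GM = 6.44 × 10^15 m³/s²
r₁ = 7.176 × 10^7 m
r₂ = 3.714 × 10^8 m
GM = 6.44 × 10^15 m³/s²
Transfer ellipse: a_t = (r₁ + r₂)/2 = 2.2158 × 10^8 m
Circular speed at r₁: v₁ = √(GM/r₁) = 9473.31 m/s
Transfer speed at r₁ (periapsis): v₁ₜ = √(GM(2/r₁ − 1/a_t)) = 12264.7 m/s
(a) ΔV₁ = v₁ₜ − v₁ = 2791.4 m/s ≈ 2.791 km/s
Circular speed at r₂: v₂ = √(GM/r₂) = 4164.11 m/s
Transfer speed at r₂ (apoapsis): v₂ₜ = √(GM(2/r₂ − 1/a_t)) = 2369.72 m/s
(b) ΔV₂ = v₂ − v₂ₜ = 1794.38 m/s ≈ 1.794 km/s
(c) ΔV_total = ΔV₁ + ΔV₂ = 4585.79 m/s ≈ 4.586 km/s

Final answer:
(a) ΔV₁ = 2.791 km/s
(b) ΔV₂ = 1.794 km/s
(c) ΔV_total = 4.586 km/s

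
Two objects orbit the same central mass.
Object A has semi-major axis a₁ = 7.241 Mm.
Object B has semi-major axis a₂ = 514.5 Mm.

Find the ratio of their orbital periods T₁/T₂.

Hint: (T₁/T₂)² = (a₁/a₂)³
a₁ = 7.241 Mm = 7.241 × 10^6 m
a₂ = 514.5 Mm = 5.145 × 10^8 m
a₁/a₂ = 0.0140739
T₁/T₂ = (a₁/a₂)^(3/2) = (0.0140739)^1.5 = 0.00166963

Final answer: T₁/T₂ = 0.00167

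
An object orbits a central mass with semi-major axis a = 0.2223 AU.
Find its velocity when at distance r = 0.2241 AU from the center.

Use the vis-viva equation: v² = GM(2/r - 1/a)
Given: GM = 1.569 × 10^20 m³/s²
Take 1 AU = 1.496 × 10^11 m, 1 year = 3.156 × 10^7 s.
a = 0.2223 AU = 3.32561 × 10^10 m
r = 0.2241 AU = 3.35254 × 10^10 m
GM = 1.569 × 10^20 m³/s²
2/r − 1/a = 5.96563 × 10^-11 − 3.00697 × 10^-11 = 2.95866 × 10^-11 m⁻¹
v² = GM (2/r − 1/a) = 4.64214 × 10^9 m²/s²
v = 68133.3 m/s ≈ 14.37 AU/year

Final answer: 14.37 AU/year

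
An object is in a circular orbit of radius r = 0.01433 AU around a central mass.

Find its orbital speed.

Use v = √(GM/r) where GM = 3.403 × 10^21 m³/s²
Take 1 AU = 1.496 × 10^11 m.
r = 0.01433 AU = 2.14377 × 10^9 m
GM = 3.403 × 10^21 m³/s²
GM/r = (3.403 × 10^21) / (2.14377 × 10^9) = 1.58739 × 10^12 m²/s²
v = √(GM/r) = 1.25992 × 10^6 m/s ≈ 1260 km/s

Final answer: 1260 km/s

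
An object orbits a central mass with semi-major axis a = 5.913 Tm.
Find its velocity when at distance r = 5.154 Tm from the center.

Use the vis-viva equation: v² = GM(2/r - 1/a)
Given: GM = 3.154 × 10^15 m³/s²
a = 5.913 Tm = 5.913 × 10^12 m
r = 5.154 Tm = 5.154 × 10^12 m
GM = 3.154 × 10^15 m³/s²
2/r − 1/a = 3.88048 × 10^-13 − 1.69119 × 10^-13 = 2.18929 × 10^-13 m⁻¹
v² = GM (2/r − 1/a) = 690.503 m²/s²
v = 26.2774 m/s ≈ 26.28 m/s

Final answer: 26.28 m/s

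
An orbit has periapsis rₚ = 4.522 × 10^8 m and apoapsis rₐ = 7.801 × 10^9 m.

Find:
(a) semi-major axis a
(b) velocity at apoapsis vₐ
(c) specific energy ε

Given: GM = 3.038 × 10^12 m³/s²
rₚ = 4.522 × 10^8 m
rₐ = 7.801 × 10^9 m
GM = 3.038 × 10^12 m³/s²
a = (rₚ + rₐ)/2 = 4.1266 × 10^9 m
e = (rₐ − rₚ)/(rₐ + rₚ) = (7.3488 × 10^9) / (8.2532 × 10^9) = 0.890418
(a) a = 4.1266 × 10^9 m ≈ 4.127 × 10^9 m
(b) vₐ² = GM (2/rₐ − 1/a) = 3.038 × 10^12 × (2.56377 × 10^-10 − 2.4233 × 10^-10) = 42.6752 m²/s²;  vₐ = 6.53263 m/s ≈ 6.533 m/s
(c) 2a = 8.2532 × 10^9 m;  ε = −GM/(2a) = -368.1 J/kg ≈ -368.1 J/kg

Final answer:
(a) semi-major axis a = 4.127 × 10^9 m
(b) velocity at apoapsis vₐ = 6.533 m/s
(c) specific energy ε = -368.1 J/kg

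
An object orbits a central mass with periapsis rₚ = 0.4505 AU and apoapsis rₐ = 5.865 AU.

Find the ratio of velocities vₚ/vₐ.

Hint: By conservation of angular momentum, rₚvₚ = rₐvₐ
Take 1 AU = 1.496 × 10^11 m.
rₚ = 0.4505 AU = 6.73948 × 10^10 m
rₐ = 5.865 AU = 8.77404 × 10^11 m
rₚvₚ = rₐvₐ  ⇒  vₚ/vₐ = rₐ/rₚ
vₚ/vₐ = (8.77404 × 10^11) / (6.73948 × 10^10) = 13.0189

Final answer: vₚ/vₐ = 13.02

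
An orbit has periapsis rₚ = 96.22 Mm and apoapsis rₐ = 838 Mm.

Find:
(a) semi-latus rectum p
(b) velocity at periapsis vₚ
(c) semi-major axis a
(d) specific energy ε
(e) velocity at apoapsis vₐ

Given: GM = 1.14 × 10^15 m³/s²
rₚ = 96.22 Mm = 9.622 × 10^7 m
rₐ = 838 Mm = 8.38 × 10^8 m
GM = 1.14 × 10^15 m³/s²
a = (rₚ + rₐ)/2 = 4.6711 × 10^8 m
e = (rₐ − rₚ)/(rₐ + rₚ) = (7.4178 × 10^8) / (9.3422 × 10^8) = 0.79401
(a) 1 − e² = 0.369548;  p = a(1 − e²) = 4.6711 × 10^8 × 0.369548 = 1.7262 × 10^8 m ≈ 172.6 Mm
(b) vₚ² = GM (2/rₚ − 1/a) = 1.14 × 10^15 × (2.07857 × 10^-8 − 2.14082 × 10^-9) = 2.12552 × 10^7 m²/s²;  vₚ = 4610.33 m/s ≈ 4.61 km/s
(c) a = 4.6711 × 10^8 m ≈ 467.1 Mm
(d) 2a = 9.3422 × 10^8 m;  ε = −GM/(2a) = -1.22027 × 10^6 J/kg ≈ -1.22 MJ/kg
(e) vₐ² = GM (2/rₐ − 1/a) = 1.14 × 10^15 × (2.38663 × 10^-9 − 2.14082 × 10^-9) = 280225 m²/s²;  vₐ = 529.363 m/s ≈ 529.4 m/s

Final answer:
(a) semi-latus rectum p = 172.6 Mm
(b) velocity at periapsis vₚ = 4.61 km/s
(c) semi-major axis a = 467.1 Mm
(d) specific energy ε = -1.22 MJ/kg
(e) velocity at apoapsis vₐ = 529.4 m/s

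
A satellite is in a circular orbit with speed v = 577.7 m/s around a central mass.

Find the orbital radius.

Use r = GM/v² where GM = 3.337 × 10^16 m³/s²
v = 577.7 m/s
GM = 3.337 × 10^16 m³/s²
v² = 333737 m²/s²
r = GM/v² = (3.337 × 10^16) / 333737 = 9.99888 × 10^10 m ≈ 99.99 Gm

Final answer: 99.99 Gm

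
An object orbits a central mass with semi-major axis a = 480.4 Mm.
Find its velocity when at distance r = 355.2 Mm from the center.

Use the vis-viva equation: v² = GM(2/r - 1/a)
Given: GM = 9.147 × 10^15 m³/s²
a = 480.4 Mm = 4.804 × 10^8 m
r = 355.2 Mm = 3.552 × 10^8 m
GM = 9.147 × 10^15 m³/s²
2/r − 1/a = 5.63063 × 10^-9 − 2.0816 × 10^-9 = 3.54903 × 10^-9 m⁻¹
v² = GM (2/r − 1/a) = 3.2463 × 10^7 m²/s²
v = 5697.63 m/s ≈ 5.698 km/s

Final answer: 5.698 km/s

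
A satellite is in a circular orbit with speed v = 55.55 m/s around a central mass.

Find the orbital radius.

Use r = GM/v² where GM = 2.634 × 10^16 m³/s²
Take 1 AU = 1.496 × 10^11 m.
v = 55.55 m/s
GM = 2.634 × 10^16 m³/s²
v² = 3085.8 m²/s²
r = GM/v² = (2.634 × 10^16) / 3085.8 = 8.53587 × 10^12 m ≈ 57.06 AU

Final answer: 57.06 AU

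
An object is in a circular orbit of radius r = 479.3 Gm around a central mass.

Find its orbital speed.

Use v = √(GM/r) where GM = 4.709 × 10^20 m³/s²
r = 479.3 Gm = 4.793 × 10^11 m
GM = 4.709 × 10^20 m³/s²
GM/r = (4.709 × 10^20) / (4.793 × 10^11) = 9.82474 × 10^8 m²/s²
v = √(GM/r) = 31344.4 m/s ≈ 31.34 km/s

Final answer: 31.34 km/s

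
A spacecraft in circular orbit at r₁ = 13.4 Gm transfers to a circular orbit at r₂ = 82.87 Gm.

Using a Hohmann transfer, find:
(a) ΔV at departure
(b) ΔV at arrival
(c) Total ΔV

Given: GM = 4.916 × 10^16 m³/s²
r₁ = 13.4 Gm = 1.34 × 10^10 m
r₂ = 82.87 Gm = 8.287 × 10^10 m
GM = 4.916 × 10^16 m³/s²
Transfer ellipse: a_t = (r₁ + r₂)/2 = 4.8135 × 10^10 m
Circular speed at r₁: v₁ = √(GM/r₁) = 1915.37 m/s
Transfer speed at r₁ (periapsis): v₁ₜ = √(GM(2/r₁ − 1/a_t)) = 2513.17 m/s
(a) ΔV₁ = v₁ₜ − v₁ = 597.795 m/s ≈ 597.8 m/s
Circular speed at r₂: v₂ = √(GM/r₂) = 770.207 m/s
Transfer speed at r₂ (apoapsis): v₂ₜ = √(GM(2/r₂ − 1/a_t)) = 406.377 m/s
(b) ΔV₂ = v₂ − v₂ₜ = 363.83 m/s ≈ 363.8 m/s
(c) ΔV_total = ΔV₁ + ΔV₂ = 961.625 m/s ≈ 961.6 m/s

Final answer:
(a) ΔV₁ = 597.8 m/s
(b) ΔV₂ = 363.8 m/s
(c) ΔV_total = 961.6 m/s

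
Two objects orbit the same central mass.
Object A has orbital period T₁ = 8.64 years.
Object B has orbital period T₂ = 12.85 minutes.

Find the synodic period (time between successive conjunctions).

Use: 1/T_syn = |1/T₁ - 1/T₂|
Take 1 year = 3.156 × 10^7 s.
T₁ = 8.64 years = 2.72678 × 10^8 s
T₂ = 12.85 minutes = 771 s
1/T₁ = 3.66732 × 10^-9 s⁻¹
1/T₂ = 0.00129702 s⁻¹
|1/T₁ − 1/T₂| = 0.00129701 s⁻¹
T_syn = 1 / |1/T₁ − 1/T₂| = 771.002 s ≈ 12.85 minutes

Final answer: T_syn = 12.85 minutes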